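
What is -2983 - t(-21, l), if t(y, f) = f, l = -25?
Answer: -2958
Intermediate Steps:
-2983 - t(-21, l) = -2983 - 1*(-25) = -2983 + 25 = -2958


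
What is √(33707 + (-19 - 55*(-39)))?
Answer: √35833 ≈ 189.30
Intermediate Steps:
√(33707 + (-19 - 55*(-39))) = √(33707 + (-19 + 2145)) = √(33707 + 2126) = √35833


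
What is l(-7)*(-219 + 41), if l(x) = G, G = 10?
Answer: -1780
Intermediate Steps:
l(x) = 10
l(-7)*(-219 + 41) = 10*(-219 + 41) = 10*(-178) = -1780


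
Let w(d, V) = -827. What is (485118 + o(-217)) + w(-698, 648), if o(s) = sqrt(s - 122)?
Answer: 484291 + I*sqrt(339) ≈ 4.8429e+5 + 18.412*I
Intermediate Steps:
o(s) = sqrt(-122 + s)
(485118 + o(-217)) + w(-698, 648) = (485118 + sqrt(-122 - 217)) - 827 = (485118 + sqrt(-339)) - 827 = (485118 + I*sqrt(339)) - 827 = 484291 + I*sqrt(339)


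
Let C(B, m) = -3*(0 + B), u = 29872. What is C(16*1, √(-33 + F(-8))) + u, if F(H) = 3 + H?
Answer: 29824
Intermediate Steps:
C(B, m) = -3*B
C(16*1, √(-33 + F(-8))) + u = -48 + 29872 = 29824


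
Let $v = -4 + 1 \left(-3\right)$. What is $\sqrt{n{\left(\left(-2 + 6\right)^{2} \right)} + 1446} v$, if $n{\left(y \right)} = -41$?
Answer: $- 7 \sqrt{1405} \approx -262.38$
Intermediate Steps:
$v = -7$ ($v = -4 - 3 = -7$)
$\sqrt{n{\left(\left(-2 + 6\right)^{2} \right)} + 1446} v = \sqrt{-41 + 1446} \left(-7\right) = \sqrt{1405} \left(-7\right) = - 7 \sqrt{1405}$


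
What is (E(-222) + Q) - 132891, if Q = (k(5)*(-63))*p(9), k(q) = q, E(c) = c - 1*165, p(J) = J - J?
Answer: -133278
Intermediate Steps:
p(J) = 0
E(c) = -165 + c (E(c) = c - 165 = -165 + c)
Q = 0 (Q = (5*(-63))*0 = -315*0 = 0)
(E(-222) + Q) - 132891 = ((-165 - 222) + 0) - 132891 = (-387 + 0) - 132891 = -387 - 132891 = -133278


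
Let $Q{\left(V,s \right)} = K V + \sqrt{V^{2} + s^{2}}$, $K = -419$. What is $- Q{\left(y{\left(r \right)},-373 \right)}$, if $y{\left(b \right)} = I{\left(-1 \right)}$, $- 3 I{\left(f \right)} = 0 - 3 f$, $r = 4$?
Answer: $-419 - \sqrt{139130} \approx -792.0$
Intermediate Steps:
$I{\left(f \right)} = f$ ($I{\left(f \right)} = - \frac{0 - 3 f}{3} = - \frac{\left(-3\right) f}{3} = f$)
$y{\left(b \right)} = -1$
$Q{\left(V,s \right)} = \sqrt{V^{2} + s^{2}} - 419 V$ ($Q{\left(V,s \right)} = - 419 V + \sqrt{V^{2} + s^{2}} = \sqrt{V^{2} + s^{2}} - 419 V$)
$- Q{\left(y{\left(r \right)},-373 \right)} = - (\sqrt{\left(-1\right)^{2} + \left(-373\right)^{2}} - -419) = - (\sqrt{1 + 139129} + 419) = - (\sqrt{139130} + 419) = - (419 + \sqrt{139130}) = -419 - \sqrt{139130}$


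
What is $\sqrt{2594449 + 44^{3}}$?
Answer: $3 \sqrt{297737} \approx 1637.0$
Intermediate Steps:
$\sqrt{2594449 + 44^{3}} = \sqrt{2594449 + 85184} = \sqrt{2679633} = 3 \sqrt{297737}$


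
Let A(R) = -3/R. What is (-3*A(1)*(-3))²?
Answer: 729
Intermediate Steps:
(-3*A(1)*(-3))² = (-(-9)/1*(-3))² = (-(-9)*(-3))² = (-3*(-3)*(-3))² = (9*(-3))² = (-27)² = 729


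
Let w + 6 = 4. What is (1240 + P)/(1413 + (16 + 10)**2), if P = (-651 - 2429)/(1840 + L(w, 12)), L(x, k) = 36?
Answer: 82970/139963 ≈ 0.59280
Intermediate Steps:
w = -2 (w = -6 + 4 = -2)
P = -110/67 (P = (-651 - 2429)/(1840 + 36) = -3080/1876 = -3080*1/1876 = -110/67 ≈ -1.6418)
(1240 + P)/(1413 + (16 + 10)**2) = (1240 - 110/67)/(1413 + (16 + 10)**2) = 82970/(67*(1413 + 26**2)) = 82970/(67*(1413 + 676)) = (82970/67)/2089 = (82970/67)*(1/2089) = 82970/139963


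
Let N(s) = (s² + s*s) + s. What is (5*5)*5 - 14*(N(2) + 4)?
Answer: -71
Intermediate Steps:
N(s) = s + 2*s² (N(s) = (s² + s²) + s = 2*s² + s = s + 2*s²)
(5*5)*5 - 14*(N(2) + 4) = (5*5)*5 - 14*(2*(1 + 2*2) + 4) = 25*5 - 14*(2*(1 + 4) + 4) = 125 - 14*(2*5 + 4) = 125 - 14*(10 + 4) = 125 - 14*14 = 125 - 196 = -71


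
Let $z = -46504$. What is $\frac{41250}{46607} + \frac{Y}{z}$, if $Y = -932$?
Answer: $\frac{44584721}{49259362} \approx 0.9051$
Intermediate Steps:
$\frac{41250}{46607} + \frac{Y}{z} = \frac{41250}{46607} - \frac{932}{-46504} = 41250 \cdot \frac{1}{46607} - - \frac{233}{11626} = \frac{3750}{4237} + \frac{233}{11626} = \frac{44584721}{49259362}$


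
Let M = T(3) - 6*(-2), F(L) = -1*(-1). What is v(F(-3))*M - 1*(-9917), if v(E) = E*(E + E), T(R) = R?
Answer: 9947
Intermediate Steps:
F(L) = 1
M = 15 (M = 3 - 6*(-2) = 3 + 12 = 15)
v(E) = 2*E² (v(E) = E*(2*E) = 2*E²)
v(F(-3))*M - 1*(-9917) = (2*1²)*15 - 1*(-9917) = (2*1)*15 + 9917 = 2*15 + 9917 = 30 + 9917 = 9947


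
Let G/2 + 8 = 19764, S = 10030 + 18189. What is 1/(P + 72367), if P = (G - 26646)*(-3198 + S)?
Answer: 1/321992553 ≈ 3.1057e-9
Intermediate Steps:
S = 28219
G = 39512 (G = -16 + 2*19764 = -16 + 39528 = 39512)
P = 321920186 (P = (39512 - 26646)*(-3198 + 28219) = 12866*25021 = 321920186)
1/(P + 72367) = 1/(321920186 + 72367) = 1/321992553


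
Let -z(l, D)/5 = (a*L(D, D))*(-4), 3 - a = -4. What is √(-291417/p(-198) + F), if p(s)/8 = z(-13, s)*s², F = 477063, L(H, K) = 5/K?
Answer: √831235029141/1320 ≈ 690.70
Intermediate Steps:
a = 7 (a = 3 - 1*(-4) = 3 + 4 = 7)
z(l, D) = 700/D (z(l, D) = -5*7*(5/D)*(-4) = -5*35/D*(-4) = -(-700)/D = 700/D)
p(s) = 5600*s (p(s) = 8*((700/s)*s²) = 8*(700*s) = 5600*s)
√(-291417/p(-198) + F) = √(-291417/(5600*(-198)) + 477063) = √(-291417/(-1108800) + 477063) = √(-291417*(-1/1108800) + 477063) = √(13877/52800 + 477063) = √(25188940277/52800) = √831235029141/1320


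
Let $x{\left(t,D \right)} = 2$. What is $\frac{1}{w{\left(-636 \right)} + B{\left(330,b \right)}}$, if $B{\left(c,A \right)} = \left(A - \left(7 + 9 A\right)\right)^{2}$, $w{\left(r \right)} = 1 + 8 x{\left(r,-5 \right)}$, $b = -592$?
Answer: $\frac{1}{22363458} \approx 4.4716 \cdot 10^{-8}$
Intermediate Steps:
$w{\left(r \right)} = 17$ ($w{\left(r \right)} = 1 + 8 \cdot 2 = 1 + 16 = 17$)
$B{\left(c,A \right)} = \left(-7 - 8 A\right)^{2}$ ($B{\left(c,A \right)} = \left(A - \left(7 + 9 A\right)\right)^{2} = \left(-7 - 8 A\right)^{2}$)
$\frac{1}{w{\left(-636 \right)} + B{\left(330,b \right)}} = \frac{1}{17 + \left(7 + 8 \left(-592\right)\right)^{2}} = \frac{1}{17 + \left(7 - 4736\right)^{2}} = \frac{1}{17 + \left(-4729\right)^{2}} = \frac{1}{17 + 22363441} = \frac{1}{22363458}$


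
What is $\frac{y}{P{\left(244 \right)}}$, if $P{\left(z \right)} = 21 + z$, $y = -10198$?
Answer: $- \frac{10198}{265} \approx -38.483$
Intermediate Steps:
$\frac{y}{P{\left(244 \right)}} = - \frac{10198}{21 + 244} = - \frac{10198}{265}$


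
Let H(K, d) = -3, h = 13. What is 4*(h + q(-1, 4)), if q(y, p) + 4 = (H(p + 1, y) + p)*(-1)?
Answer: 32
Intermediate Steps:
q(y, p) = -1 - p (q(y, p) = -4 + (-3 + p)*(-1) = -4 + (3 - p) = -1 - p)
4*(h + q(-1, 4)) = 4*(13 + (-1 - 1*4)) = 4*(13 + (-1 - 4)) = 4*(13 - 5) = 4*8 = 32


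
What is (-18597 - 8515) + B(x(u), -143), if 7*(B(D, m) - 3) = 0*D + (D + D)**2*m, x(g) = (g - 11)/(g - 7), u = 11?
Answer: -27109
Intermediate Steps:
x(g) = (-11 + g)/(-7 + g)
B(D, m) = 3 + 4*m*D**2/7 (B(D, m) = 3 + (0*D + (D + D)**2*m)/7 = 3 + (0 + (2*D)**2*m)/7 = 3 + (0 + (4*D**2)*m)/7 = 3 + (0 + 4*m*D**2)/7 = 3 + (4*m*D**2)/7 = 3 + 4*m*D**2/7)
(-18597 - 8515) + B(x(u), -143) = (-18597 - 8515) + (3 + (4/7)*(-143)*((-11 + 11)/(-7 + 11))**2) = -27112 + (3 + (4/7)*(-143)*(0/4)**2) = -27112 + (3 + (4/7)*(-143)*((1/4)*0)**2) = -27112 + (3 + (4/7)*(-143)*0**2) = -27112 + (3 + (4/7)*(-143)*0) = -27112 + (3 + 0) = -27112 + 3 = -27109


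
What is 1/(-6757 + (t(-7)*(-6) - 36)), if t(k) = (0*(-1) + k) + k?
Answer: -1/6709 ≈ -0.00014905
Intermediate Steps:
t(k) = 2*k (t(k) = (0 + k) + k = k + k = 2*k)
1/(-6757 + (t(-7)*(-6) - 36)) = 1/(-6757 + ((2*(-7))*(-6) - 36)) = 1/(-6757 + (-14*(-6) - 36)) = 1/(-6757 + (84 - 36)) = 1/(-6757 + 48) = 1/(-6709) = -1/6709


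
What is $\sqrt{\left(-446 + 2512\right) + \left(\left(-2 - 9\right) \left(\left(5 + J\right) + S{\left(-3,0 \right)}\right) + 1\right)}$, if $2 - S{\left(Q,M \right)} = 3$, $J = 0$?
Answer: $17 \sqrt{7} \approx 44.978$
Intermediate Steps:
$S{\left(Q,M \right)} = -1$ ($S{\left(Q,M \right)} = 2 - 3 = -1$)
$\sqrt{\left(-446 + 2512\right) + \left(\left(-2 - 9\right) \left(\left(5 + J\right) + S{\left(-3,0 \right)}\right) + 1\right)} = \sqrt{\left(-446 + 2512\right) + \left(\left(-2 - 9\right) \left(\left(5 + 0\right) - 1\right) + 1\right)} = \sqrt{2066 + \left(\left(-2 - 9\right) \left(5 - 1\right) + 1\right)} = \sqrt{2066 + \left(\left(-11\right) 4 + 1\right)} = \sqrt{2066 + \left(-44 + 1\right)} = \sqrt{2066 - 43} = \sqrt{2023} = 17 \sqrt{7}$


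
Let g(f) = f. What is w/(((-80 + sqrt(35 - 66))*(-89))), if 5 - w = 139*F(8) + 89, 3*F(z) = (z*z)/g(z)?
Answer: -109120/1717077 - 1364*I*sqrt(31)/1717077 ≈ -0.06355 - 0.0044229*I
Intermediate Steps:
F(z) = z/3 (F(z) = ((z*z)/z)/3 = (z**2/z)/3 = z/3)
w = -1364/3 (w = 5 - (139*((1/3)*8) + 89) = 5 - (139*(8/3) + 89) = 5 - (1112/3 + 89) = 5 - 1*1379/3 = 5 - 1379/3 = -1364/3 ≈ -454.67)
w/(((-80 + sqrt(35 - 66))*(-89))) = -1364*(-1/(89*(-80 + sqrt(35 - 66))))/3 = -1364*(-1/(89*(-80 + sqrt(-31))))/3 = -1364*(-1/(89*(-80 + I*sqrt(31))))/3 = -1364/(3*(7120 - 89*I*sqrt(31)))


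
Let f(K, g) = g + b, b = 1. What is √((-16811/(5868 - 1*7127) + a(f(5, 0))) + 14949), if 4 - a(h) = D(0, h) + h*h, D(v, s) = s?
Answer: 26*√35088330/1259 ≈ 122.33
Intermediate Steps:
f(K, g) = 1 + g (f(K, g) = g + 1 = 1 + g)
a(h) = 4 - h - h² (a(h) = 4 - (h + h*h) = 4 - (h + h²) = 4 + (-h - h²) = 4 - h - h²)
√((-16811/(5868 - 1*7127) + a(f(5, 0))) + 14949) = √((-16811/(5868 - 1*7127) + (4 - (1 + 0) - (1 + 0)²)) + 14949) = √((-16811/(5868 - 7127) + (4 - 1*1 - 1*1²)) + 14949) = √((-16811/(-1259) + (4 - 1 - 1*1)) + 14949) = √((-16811*(-1/1259) + (4 - 1 - 1)) + 14949) = √((16811/1259 + 2) + 14949) = √(19329/1259 + 14949) = √(18840120/1259) = 26*√35088330/1259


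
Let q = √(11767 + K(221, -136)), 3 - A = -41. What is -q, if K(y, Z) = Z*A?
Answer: -√5783 ≈ -76.046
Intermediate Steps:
A = 44 (A = 3 - 1*(-41) = 3 + 41 = 44)
K(y, Z) = 44*Z (K(y, Z) = Z*44 = 44*Z)
q = √5783 (q = √(11767 + 44*(-136)) = √(11767 - 5984) = √5783 ≈ 76.046)
-q = -√5783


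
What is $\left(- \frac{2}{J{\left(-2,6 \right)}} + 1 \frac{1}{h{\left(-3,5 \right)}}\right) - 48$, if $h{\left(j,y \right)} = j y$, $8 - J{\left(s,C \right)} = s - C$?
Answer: $- \frac{5783}{120} \approx -48.192$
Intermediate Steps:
$J{\left(s,C \right)} = 8 + C - s$ ($J{\left(s,C \right)} = 8 - \left(s - C\right) = 8 + \left(C - s\right) = 8 + C - s$)
$\left(- \frac{2}{J{\left(-2,6 \right)}} + 1 \frac{1}{h{\left(-3,5 \right)}}\right) - 48 = \left(- \frac{2}{8 + 6 - -2} + 1 \frac{1}{\left(-3\right) 5}\right) - 48 = \left(- \frac{2}{8 + 6 + 2} + 1 \frac{1}{-15}\right) - 48 = \left(- \frac{2}{16} + 1 \left(- \frac{1}{15}\right)\right) - 48 = \left(\left(-2\right) \frac{1}{16} - \frac{1}{15}\right) - 48 = \left(- \frac{1}{8} - \frac{1}{15}\right) - 48 = - \frac{23}{120} - 48 = - \frac{5783}{120}$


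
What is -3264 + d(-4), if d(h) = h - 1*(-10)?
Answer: -3258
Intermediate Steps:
d(h) = 10 + h (d(h) = h + 10 = 10 + h)
-3264 + d(-4) = -3264 + (10 - 4) = -3264 + 6 = -3258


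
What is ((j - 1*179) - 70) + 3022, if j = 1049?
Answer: 3822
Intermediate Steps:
((j - 1*179) - 70) + 3022 = ((1049 - 1*179) - 70) + 3022 = ((1049 - 179) - 70) + 3022 = (870 - 70) + 3022 = 800 + 3022 = 3822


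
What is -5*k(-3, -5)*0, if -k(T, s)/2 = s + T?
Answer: 0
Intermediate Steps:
k(T, s) = -2*T - 2*s (k(T, s) = -2*(s + T) = -2*(T + s) = -2*T - 2*s)
-5*k(-3, -5)*0 = -5*(-2*(-3) - 2*(-5))*0 = -5*(6 + 10)*0 = -5*16*0 = -80*0 = 0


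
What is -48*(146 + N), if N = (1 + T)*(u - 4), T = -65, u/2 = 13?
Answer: 60576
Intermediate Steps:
u = 26 (u = 2*13 = 26)
N = -1408 (N = (1 - 65)*(26 - 4) = -64*22 = -1408)
-48*(146 + N) = -48*(146 - 1408) = -48*(-1262) = 60576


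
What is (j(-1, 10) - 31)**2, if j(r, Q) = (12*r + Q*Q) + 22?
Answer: 6241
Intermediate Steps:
j(r, Q) = 22 + Q**2 + 12*r (j(r, Q) = (12*r + Q**2) + 22 = (Q**2 + 12*r) + 22 = 22 + Q**2 + 12*r)
(j(-1, 10) - 31)**2 = ((22 + 10**2 + 12*(-1)) - 31)**2 = ((22 + 100 - 12) - 31)**2 = (110 - 31)**2 = 79**2 = 6241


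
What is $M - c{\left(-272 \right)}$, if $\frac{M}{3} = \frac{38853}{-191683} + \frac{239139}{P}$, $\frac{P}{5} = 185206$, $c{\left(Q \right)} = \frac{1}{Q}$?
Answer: $\frac{4111565741821}{24140572354640} \approx 0.17032$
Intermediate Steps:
$P = 926030$ ($P = 5 \cdot 185206 = 926030$)
$M = \frac{29579512041}{177504208490}$ ($M = 3 \left(\frac{38853}{-191683} + \frac{239139}{926030}\right) = 3 \left(38853 \left(- \frac{1}{191683}\right) + 239139 \cdot \frac{1}{926030}\right) = 3 \left(- \frac{38853}{191683} + \frac{239139}{926030}\right) = 3 \cdot \frac{9859837347}{177504208490} = \frac{29579512041}{177504208490} \approx 0.16664$)
$M - c{\left(-272 \right)} = \frac{29579512041}{177504208490} - \frac{1}{-272} = \frac{29579512041}{177504208490} - - \frac{1}{272} = \frac{29579512041}{177504208490} + \frac{1}{272} = \frac{4111565741821}{24140572354640}$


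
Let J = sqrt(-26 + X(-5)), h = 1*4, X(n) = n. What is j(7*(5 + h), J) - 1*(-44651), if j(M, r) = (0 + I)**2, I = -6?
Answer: 44687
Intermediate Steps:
h = 4
J = I*sqrt(31) (J = sqrt(-26 - 5) = sqrt(-31) = I*sqrt(31) ≈ 5.5678*I)
j(M, r) = 36 (j(M, r) = (0 - 6)**2 = (-6)**2 = 36)
j(7*(5 + h), J) - 1*(-44651) = 36 - 1*(-44651) = 36 + 44651 = 44687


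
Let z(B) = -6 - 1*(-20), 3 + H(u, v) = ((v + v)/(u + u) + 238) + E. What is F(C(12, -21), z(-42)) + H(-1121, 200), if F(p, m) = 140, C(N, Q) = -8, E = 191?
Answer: 634286/1121 ≈ 565.82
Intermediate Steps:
H(u, v) = 426 + v/u (H(u, v) = -3 + (((v + v)/(u + u) + 238) + 191) = -3 + (((2*v)/((2*u)) + 238) + 191) = -3 + (((2*v)*(1/(2*u)) + 238) + 191) = -3 + ((v/u + 238) + 191) = -3 + ((238 + v/u) + 191) = -3 + (429 + v/u) = 426 + v/u)
z(B) = 14 (z(B) = -6 + 20 = 14)
F(C(12, -21), z(-42)) + H(-1121, 200) = 140 + (426 + 200/(-1121)) = 140 + (426 + 200*(-1/1121)) = 140 + (426 - 200/1121) = 140 + 477346/1121 = 634286/1121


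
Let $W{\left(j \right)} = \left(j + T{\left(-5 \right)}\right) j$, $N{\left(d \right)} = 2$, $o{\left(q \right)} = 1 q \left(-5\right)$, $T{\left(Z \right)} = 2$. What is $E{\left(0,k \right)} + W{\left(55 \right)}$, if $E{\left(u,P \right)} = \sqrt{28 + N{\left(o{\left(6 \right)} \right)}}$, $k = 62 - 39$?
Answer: $3135 + \sqrt{30} \approx 3140.5$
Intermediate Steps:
$o{\left(q \right)} = - 5 q$ ($o{\left(q \right)} = q \left(-5\right) = - 5 q$)
$k = 23$
$E{\left(u,P \right)} = \sqrt{30}$ ($E{\left(u,P \right)} = \sqrt{28 + 2} = \sqrt{30}$)
$W{\left(j \right)} = j \left(2 + j\right)$ ($W{\left(j \right)} = \left(j + 2\right) j = \left(2 + j\right) j = j \left(2 + j\right)$)
$E{\left(0,k \right)} + W{\left(55 \right)} = \sqrt{30} + 55 \left(2 + 55\right) = \sqrt{30} + 55 \cdot 57 = \sqrt{30} + 3135 = 3135 + \sqrt{30}$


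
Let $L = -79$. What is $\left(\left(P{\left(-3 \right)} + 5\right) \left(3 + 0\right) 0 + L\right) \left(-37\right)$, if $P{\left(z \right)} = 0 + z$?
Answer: $2923$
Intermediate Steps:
$P{\left(z \right)} = z$
$\left(\left(P{\left(-3 \right)} + 5\right) \left(3 + 0\right) 0 + L\right) \left(-37\right) = \left(\left(-3 + 5\right) \left(3 + 0\right) 0 - 79\right) \left(-37\right) = \left(2 \cdot 3 \cdot 0 - 79\right) \left(-37\right) = \left(2 \cdot 0 - 79\right) \left(-37\right) = \left(0 - 79\right) \left(-37\right) = \left(-79\right) \left(-37\right) = 2923$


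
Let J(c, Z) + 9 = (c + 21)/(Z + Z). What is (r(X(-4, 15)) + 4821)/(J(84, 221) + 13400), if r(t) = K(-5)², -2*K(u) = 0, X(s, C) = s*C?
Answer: 2130882/5918927 ≈ 0.36001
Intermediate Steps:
X(s, C) = C*s
K(u) = 0 (K(u) = -½*0 = 0)
r(t) = 0 (r(t) = 0² = 0)
J(c, Z) = -9 + (21 + c)/(2*Z) (J(c, Z) = -9 + (c + 21)/(Z + Z) = -9 + (21 + c)/((2*Z)) = -9 + (21 + c)*(1/(2*Z)) = -9 + (21 + c)/(2*Z))
(r(X(-4, 15)) + 4821)/(J(84, 221) + 13400) = (0 + 4821)/((½)*(21 + 84 - 18*221)/221 + 13400) = 4821/((½)*(1/221)*(21 + 84 - 3978) + 13400) = 4821/((½)*(1/221)*(-3873) + 13400) = 4821/(-3873/442 + 13400) = 4821/(5918927/442) = 4821*(442/5918927) = 2130882/5918927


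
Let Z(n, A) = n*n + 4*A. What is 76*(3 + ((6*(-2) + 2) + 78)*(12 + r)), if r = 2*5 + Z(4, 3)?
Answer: 258628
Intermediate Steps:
Z(n, A) = n**2 + 4*A
r = 38 (r = 2*5 + (4**2 + 4*3) = 10 + (16 + 12) = 10 + 28 = 38)
76*(3 + ((6*(-2) + 2) + 78)*(12 + r)) = 76*(3 + ((6*(-2) + 2) + 78)*(12 + 38)) = 76*(3 + ((-12 + 2) + 78)*50) = 76*(3 + (-10 + 78)*50) = 76*(3 + 68*50) = 76*(3 + 3400) = 76*3403 = 258628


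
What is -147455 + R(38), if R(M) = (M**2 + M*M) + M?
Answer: -144529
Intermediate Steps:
R(M) = M + 2*M**2 (R(M) = (M**2 + M**2) + M = 2*M**2 + M = M + 2*M**2)
-147455 + R(38) = -147455 + 38*(1 + 2*38) = -147455 + 38*(1 + 76) = -147455 + 38*77 = -147455 + 2926 = -144529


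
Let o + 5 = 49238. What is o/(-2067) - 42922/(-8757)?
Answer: -114137869/6033573 ≈ -18.917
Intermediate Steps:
o = 49233 (o = -5 + 49238 = 49233)
o/(-2067) - 42922/(-8757) = 49233/(-2067) - 42922/(-8757) = 49233*(-1/2067) - 42922*(-1/8757) = -16411/689 + 42922/8757 = -114137869/6033573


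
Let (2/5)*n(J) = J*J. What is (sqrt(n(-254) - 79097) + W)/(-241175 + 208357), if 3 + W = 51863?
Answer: -25930/16409 - sqrt(82193)/32818 ≈ -1.5890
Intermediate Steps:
n(J) = 5*J**2/2 (n(J) = 5*(J*J)/2 = 5*J**2/2)
W = 51860 (W = -3 + 51863 = 51860)
(sqrt(n(-254) - 79097) + W)/(-241175 + 208357) = (sqrt((5/2)*(-254)**2 - 79097) + 51860)/(-241175 + 208357) = (sqrt((5/2)*64516 - 79097) + 51860)/(-32818) = (sqrt(161290 - 79097) + 51860)*(-1/32818) = (sqrt(82193) + 51860)*(-1/32818) = (51860 + sqrt(82193))*(-1/32818) = -25930/16409 - sqrt(82193)/32818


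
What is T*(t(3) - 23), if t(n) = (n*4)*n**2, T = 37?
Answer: 3145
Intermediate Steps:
t(n) = 4*n**3 (t(n) = (4*n)*n**2 = 4*n**3)
T*(t(3) - 23) = 37*(4*3**3 - 23) = 37*(4*27 - 23) = 37*(108 - 23) = 37*85 = 3145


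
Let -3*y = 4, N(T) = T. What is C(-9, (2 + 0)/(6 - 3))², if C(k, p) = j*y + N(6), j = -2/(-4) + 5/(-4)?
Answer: 49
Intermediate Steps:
y = -4/3 (y = -⅓*4 = -4/3 ≈ -1.3333)
j = -¾ (j = -2*(-¼) + 5*(-¼) = ½ - 5/4 = -¾ ≈ -0.75000)
C(k, p) = 7 (C(k, p) = -¾*(-4/3) + 6 = 1 + 6 = 7)
C(-9, (2 + 0)/(6 - 3))² = 7² = 49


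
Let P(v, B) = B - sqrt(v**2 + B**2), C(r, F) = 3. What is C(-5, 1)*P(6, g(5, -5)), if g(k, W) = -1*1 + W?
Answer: -18 - 18*sqrt(2) ≈ -43.456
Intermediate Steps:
g(k, W) = -1 + W
P(v, B) = B - sqrt(B**2 + v**2)
C(-5, 1)*P(6, g(5, -5)) = 3*((-1 - 5) - sqrt((-1 - 5)**2 + 6**2)) = 3*(-6 - sqrt((-6)**2 + 36)) = 3*(-6 - sqrt(36 + 36)) = 3*(-6 - sqrt(72)) = 3*(-6 - 6*sqrt(2)) = -18 - 18*sqrt(2)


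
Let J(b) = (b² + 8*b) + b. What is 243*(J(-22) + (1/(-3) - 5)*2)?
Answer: 66906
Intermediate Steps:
J(b) = b² + 9*b
243*(J(-22) + (1/(-3) - 5)*2) = 243*(-22*(9 - 22) + (1/(-3) - 5)*2) = 243*(-22*(-13) + (-⅓ - 5)*2) = 243*(286 - 16/3*2) = 243*(286 - 32/3) = 243*(826/3) = 66906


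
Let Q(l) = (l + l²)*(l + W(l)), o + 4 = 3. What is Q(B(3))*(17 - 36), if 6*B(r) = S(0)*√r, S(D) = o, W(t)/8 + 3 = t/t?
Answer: 95/4 - 3629*√3/72 ≈ -63.550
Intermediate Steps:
o = -1 (o = -4 + 3 = -1)
W(t) = -16 (W(t) = -24 + 8*(t/t) = -24 + 8*1 = -24 + 8 = -16)
S(D) = -1
B(r) = -√r/6 (B(r) = (-√r)/6 = -√r/6)
Q(l) = (-16 + l)*(l + l²) (Q(l) = (l + l²)*(l - 16) = (l + l²)*(-16 + l) = (-16 + l)*(l + l²))
Q(B(3))*(17 - 36) = ((-√3/6)*(-16 + (-√3/6)² - (-5)*√3/2))*(17 - 36) = ((-√3/6)*(-16 + 1/12 + 5*√3/2))*(-19) = ((-√3/6)*(-191/12 + 5*√3/2))*(-19) = -√3*(-191/12 + 5*√3/2)/6*(-19) = 19*√3*(-191/12 + 5*√3/2)/6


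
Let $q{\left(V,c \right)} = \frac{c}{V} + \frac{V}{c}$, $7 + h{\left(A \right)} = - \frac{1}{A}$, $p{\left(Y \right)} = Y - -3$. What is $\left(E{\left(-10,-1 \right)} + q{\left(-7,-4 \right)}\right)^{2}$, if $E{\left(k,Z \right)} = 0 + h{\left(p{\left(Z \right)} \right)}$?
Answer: $\frac{21025}{784} \approx 26.818$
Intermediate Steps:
$p{\left(Y \right)} = 3 + Y$ ($p{\left(Y \right)} = Y + 3 = 3 + Y$)
$h{\left(A \right)} = -7 - \frac{1}{A}$
$E{\left(k,Z \right)} = -7 - \frac{1}{3 + Z}$ ($E{\left(k,Z \right)} = 0 - \left(7 + \frac{1}{3 + Z}\right) = -7 - \frac{1}{3 + Z}$)
$q{\left(V,c \right)} = \frac{V}{c} + \frac{c}{V}$
$\left(E{\left(-10,-1 \right)} + q{\left(-7,-4 \right)}\right)^{2} = \left(\frac{-22 - -7}{3 - 1} - \left(- \frac{7}{4} - \frac{4}{7}\right)\right)^{2} = \left(\frac{-22 + 7}{2} - - \frac{65}{28}\right)^{2} = \left(\frac{1}{2} \left(-15\right) + \left(\frac{7}{4} + \frac{4}{7}\right)\right)^{2} = \left(- \frac{15}{2} + \frac{65}{28}\right)^{2} = \left(- \frac{145}{28}\right)^{2} = \frac{21025}{784}$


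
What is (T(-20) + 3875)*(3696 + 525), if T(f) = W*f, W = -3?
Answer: 16609635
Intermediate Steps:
T(f) = -3*f
(T(-20) + 3875)*(3696 + 525) = (-3*(-20) + 3875)*(3696 + 525) = (60 + 3875)*4221 = 3935*4221 = 16609635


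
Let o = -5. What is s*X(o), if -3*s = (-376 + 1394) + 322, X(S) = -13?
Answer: 17420/3 ≈ 5806.7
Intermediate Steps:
s = -1340/3 (s = -((-376 + 1394) + 322)/3 = -(1018 + 322)/3 = -1/3*1340 = -1340/3 ≈ -446.67)
s*X(o) = -1340/3*(-13) = 17420/3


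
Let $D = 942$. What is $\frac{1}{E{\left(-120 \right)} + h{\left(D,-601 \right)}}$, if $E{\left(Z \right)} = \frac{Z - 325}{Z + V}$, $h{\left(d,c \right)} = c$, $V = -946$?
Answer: $- \frac{1066}{640221} \approx -0.0016651$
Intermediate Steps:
$E{\left(Z \right)} = \frac{-325 + Z}{-946 + Z}$ ($E{\left(Z \right)} = \frac{Z - 325}{Z - 946} = \frac{-325 + Z}{-946 + Z}$)
$\frac{1}{E{\left(-120 \right)} + h{\left(D,-601 \right)}} = \frac{1}{\frac{-325 - 120}{-946 - 120} - 601} = \frac{1}{\frac{1}{-1066} \left(-445\right) - 601} = \frac{1}{\left(- \frac{1}{1066}\right) \left(-445\right) - 601} = \frac{1}{\frac{445}{1066} - 601} = \frac{1}{- \frac{640221}{1066}} = - \frac{1066}{640221}$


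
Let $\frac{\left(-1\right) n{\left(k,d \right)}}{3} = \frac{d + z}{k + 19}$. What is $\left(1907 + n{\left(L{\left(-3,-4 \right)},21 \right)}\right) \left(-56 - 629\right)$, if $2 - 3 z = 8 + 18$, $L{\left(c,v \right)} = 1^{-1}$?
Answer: $- \frac{5219837}{4} \approx -1.305 \cdot 10^{6}$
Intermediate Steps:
$L{\left(c,v \right)} = 1$
$z = -8$ ($z = \frac{2}{3} - \frac{8 + 18}{3} = \frac{2}{3} - \frac{26}{3} = -8$)
$n{\left(k,d \right)} = - \frac{3 \left(-8 + d\right)}{19 + k}$ ($n{\left(k,d \right)} = - 3 \frac{d - 8}{k + 19} = - 3 \frac{-8 + d}{19 + k} = - \frac{3 \left(-8 + d\right)}{19 + k}$)
$\left(1907 + n{\left(L{\left(-3,-4 \right)},21 \right)}\right) \left(-56 - 629\right) = \left(1907 + \frac{3 \left(8 - 21\right)}{19 + 1}\right) \left(-56 - 629\right) = \left(1907 + \frac{3 \left(8 - 21\right)}{20}\right) \left(-685\right) = \left(1907 + 3 \cdot \frac{1}{20} \left(-13\right)\right) \left(-685\right) = \left(1907 - \frac{39}{20}\right) \left(-685\right) = \frac{38101}{20} \left(-685\right) = - \frac{5219837}{4}$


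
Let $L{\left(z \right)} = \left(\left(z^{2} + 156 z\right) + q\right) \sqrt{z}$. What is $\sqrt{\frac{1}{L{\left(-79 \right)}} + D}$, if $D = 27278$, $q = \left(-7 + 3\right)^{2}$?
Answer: $\frac{\sqrt{6266350710721022 + 479293 i \sqrt{79}}}{479293} \approx 165.16 + 5.614 \cdot 10^{-8} i$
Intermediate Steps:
$q = 16$ ($q = \left(-4\right)^{2} = 16$)
$L{\left(z \right)} = \sqrt{z} \left(16 + z^{2} + 156 z\right)$ ($L{\left(z \right)} = \left(\left(z^{2} + 156 z\right) + 16\right) \sqrt{z} = \left(16 + z^{2} + 156 z\right) \sqrt{z} = \sqrt{z} \left(16 + z^{2} + 156 z\right)$)
$\sqrt{\frac{1}{L{\left(-79 \right)}} + D} = \sqrt{\frac{1}{\sqrt{-79} \left(16 + \left(-79\right)^{2} + 156 \left(-79\right)\right)} + 27278} = \sqrt{\frac{1}{i \sqrt{79} \left(16 + 6241 - 12324\right)} + 27278} = \sqrt{\frac{1}{i \sqrt{79} \left(-6067\right)} + 27278} = \sqrt{\frac{1}{\left(-6067\right) i \sqrt{79}} + 27278} = \sqrt{\frac{i \sqrt{79}}{479293} + 27278} = \sqrt{27278 + \frac{i \sqrt{79}}{479293}}$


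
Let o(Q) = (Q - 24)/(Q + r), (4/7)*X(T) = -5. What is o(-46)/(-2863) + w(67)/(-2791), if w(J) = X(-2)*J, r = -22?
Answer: 16276875/77623292 ≈ 0.20969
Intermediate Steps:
X(T) = -35/4 (X(T) = (7/4)*(-5) = -35/4)
o(Q) = (-24 + Q)/(-22 + Q) (o(Q) = (Q - 24)/(Q - 22) = (-24 + Q)/(-22 + Q))
w(J) = -35*J/4
o(-46)/(-2863) + w(67)/(-2791) = ((-24 - 46)/(-22 - 46))/(-2863) - 35/4*67/(-2791) = (-70/(-68))*(-1/2863) - 2345/4*(-1/2791) = -1/68*(-70)*(-1/2863) + 2345/11164 = (35/34)*(-1/2863) + 2345/11164 = -5/13906 + 2345/11164 = 16276875/77623292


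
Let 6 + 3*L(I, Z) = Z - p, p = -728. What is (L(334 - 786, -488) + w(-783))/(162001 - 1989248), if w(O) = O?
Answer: 705/1827247 ≈ 0.00038583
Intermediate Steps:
L(I, Z) = 722/3 + Z/3 (L(I, Z) = -2 + (Z - 1*(-728))/3 = -2 + (Z + 728)/3 = -2 + (728 + Z)/3 = -2 + (728/3 + Z/3) = 722/3 + Z/3)
(L(334 - 786, -488) + w(-783))/(162001 - 1989248) = ((722/3 + (⅓)*(-488)) - 783)/(162001 - 1989248) = ((722/3 - 488/3) - 783)/(-1827247) = (78 - 783)*(-1/1827247) = -705*(-1/1827247) = 705/1827247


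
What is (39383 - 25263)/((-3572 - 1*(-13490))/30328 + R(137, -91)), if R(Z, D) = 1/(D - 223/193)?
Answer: 1904130742240/42637061 ≈ 44659.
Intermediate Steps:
R(Z, D) = 1/(-223/193 + D) (R(Z, D) = 1/(D - 223*1/193) = 1/(D - 223/193) = 1/(-223/193 + D))
(39383 - 25263)/((-3572 - 1*(-13490))/30328 + R(137, -91)) = (39383 - 25263)/((-3572 - 1*(-13490))/30328 + 193/(-223 + 193*(-91))) = 14120/((-3572 + 13490)*(1/30328) + 193/(-223 - 17563)) = 14120/(9918*(1/30328) + 193/(-17786)) = 14120/(4959/15164 + 193*(-1/17786)) = 14120/(4959/15164 - 193/17786) = 14120/(42637061/134853452) = 14120*(134853452/42637061) = 1904130742240/42637061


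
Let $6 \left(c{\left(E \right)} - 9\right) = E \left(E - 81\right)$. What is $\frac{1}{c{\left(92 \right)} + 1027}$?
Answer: $\frac{3}{3614} \approx 0.00083011$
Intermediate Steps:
$c{\left(E \right)} = 9 + \frac{E \left(-81 + E\right)}{6}$ ($c{\left(E \right)} = 9 + \frac{E \left(E - 81\right)}{6} = 9 + \frac{E \left(-81 + E\right)}{6}$)
$\frac{1}{c{\left(92 \right)} + 1027} = \frac{1}{\left(9 - 1242 + \frac{92^{2}}{6}\right) + 1027} = \frac{1}{\left(9 - 1242 + \frac{1}{6} \cdot 8464\right) + 1027} = \frac{1}{\left(9 - 1242 + \frac{4232}{3}\right) + 1027} = \frac{1}{\frac{533}{3} + 1027} = \frac{1}{\frac{3614}{3}} = \frac{3}{3614}$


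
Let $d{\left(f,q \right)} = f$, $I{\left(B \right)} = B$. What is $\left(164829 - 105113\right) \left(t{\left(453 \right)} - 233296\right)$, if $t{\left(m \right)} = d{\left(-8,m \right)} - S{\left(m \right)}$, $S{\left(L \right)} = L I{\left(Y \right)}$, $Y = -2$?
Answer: $-13877878968$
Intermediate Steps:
$S{\left(L \right)} = - 2 L$ ($S{\left(L \right)} = L \left(-2\right) = - 2 L$)
$t{\left(m \right)} = -8 + 2 m$ ($t{\left(m \right)} = -8 - - 2 m = -8 + 2 m$)
$\left(164829 - 105113\right) \left(t{\left(453 \right)} - 233296\right) = \left(164829 - 105113\right) \left(\left(-8 + 2 \cdot 453\right) - 233296\right) = 59716 \left(\left(-8 + 906\right) - 233296\right) = 59716 \left(898 - 233296\right) = 59716 \left(-232398\right) = -13877878968$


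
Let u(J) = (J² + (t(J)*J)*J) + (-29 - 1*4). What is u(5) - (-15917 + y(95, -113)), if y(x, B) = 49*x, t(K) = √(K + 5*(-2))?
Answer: 11254 + 25*I*√5 ≈ 11254.0 + 55.902*I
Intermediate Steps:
t(K) = √(-10 + K) (t(K) = √(K - 10) = √(-10 + K))
u(J) = -33 + J² + J²*√(-10 + J) (u(J) = (J² + (√(-10 + J)*J)*J) + (-29 - 1*4) = (J² + (J*√(-10 + J))*J) + (-29 - 4) = (J² + J²*√(-10 + J)) - 33 = -33 + J² + J²*√(-10 + J))
u(5) - (-15917 + y(95, -113)) = (-33 + 5² + 5²*√(-10 + 5)) - (-15917 + 49*95) = (-33 + 25 + 25*√(-5)) - (-15917 + 4655) = (-33 + 25 + 25*(I*√5)) - 1*(-11262) = (-33 + 25 + 25*I*√5) + 11262 = (-8 + 25*I*√5) + 11262 = 11254 + 25*I*√5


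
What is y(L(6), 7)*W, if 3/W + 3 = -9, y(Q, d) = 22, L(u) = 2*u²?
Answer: -11/2 ≈ -5.5000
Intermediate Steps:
W = -¼ (W = 3/(-3 - 9) = 3/(-12) = 3*(-1/12) = -¼ ≈ -0.25000)
y(L(6), 7)*W = 22*(-¼) = -11/2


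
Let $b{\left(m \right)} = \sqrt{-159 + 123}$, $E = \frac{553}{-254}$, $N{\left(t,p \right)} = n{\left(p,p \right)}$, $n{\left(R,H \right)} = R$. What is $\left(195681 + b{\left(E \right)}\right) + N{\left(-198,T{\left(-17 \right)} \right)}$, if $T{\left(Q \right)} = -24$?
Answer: $195657 + 6 i \approx 1.9566 \cdot 10^{5} + 6.0 i$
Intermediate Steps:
$N{\left(t,p \right)} = p$
$E = - \frac{553}{254}$ ($E = 553 \left(- \frac{1}{254}\right) = - \frac{553}{254} \approx -2.1772$)
$b{\left(m \right)} = 6 i$ ($b{\left(m \right)} = \sqrt{-36} = 6 i$)
$\left(195681 + b{\left(E \right)}\right) + N{\left(-198,T{\left(-17 \right)} \right)} = \left(195681 + 6 i\right) - 24 = 195657 + 6 i$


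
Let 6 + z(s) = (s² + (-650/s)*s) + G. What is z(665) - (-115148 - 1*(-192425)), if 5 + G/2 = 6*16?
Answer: 364474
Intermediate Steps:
G = 182 (G = -10 + 2*(6*16) = -10 + 2*96 = -10 + 192 = 182)
z(s) = -474 + s² (z(s) = -6 + ((s² + (-650/s)*s) + 182) = -6 + ((s² - 650) + 182) = -6 + ((-650 + s²) + 182) = -6 + (-468 + s²) = -474 + s²)
z(665) - (-115148 - 1*(-192425)) = (-474 + 665²) - (-115148 - 1*(-192425)) = (-474 + 442225) - (-115148 + 192425) = 441751 - 1*77277 = 441751 - 77277 = 364474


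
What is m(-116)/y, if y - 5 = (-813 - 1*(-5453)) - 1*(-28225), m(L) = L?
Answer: -58/16435 ≈ -0.0035291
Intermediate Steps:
y = 32870 (y = 5 + ((-813 - 1*(-5453)) - 1*(-28225)) = 5 + ((-813 + 5453) + 28225) = 5 + (4640 + 28225) = 5 + 32865 = 32870)
m(-116)/y = -116/32870 = -116*1/32870 = -58/16435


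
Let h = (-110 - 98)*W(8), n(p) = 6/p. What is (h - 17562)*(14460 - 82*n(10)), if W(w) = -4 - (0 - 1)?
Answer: -1220450652/5 ≈ -2.4409e+8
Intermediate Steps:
W(w) = -3 (W(w) = -4 - 1*(-1) = -4 + 1 = -3)
h = 624 (h = (-110 - 98)*(-3) = -208*(-3) = 624)
(h - 17562)*(14460 - 82*n(10)) = (624 - 17562)*(14460 - 492/10) = -16938*(14460 - 492/10) = -16938*(14460 - 82*⅗) = -16938*(14460 - 246/5) = -16938*72054/5 = -1220450652/5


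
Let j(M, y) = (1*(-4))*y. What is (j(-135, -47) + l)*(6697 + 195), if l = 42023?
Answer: 290918212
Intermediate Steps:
j(M, y) = -4*y
(j(-135, -47) + l)*(6697 + 195) = (-4*(-47) + 42023)*(6697 + 195) = (188 + 42023)*6892 = 42211*6892 = 290918212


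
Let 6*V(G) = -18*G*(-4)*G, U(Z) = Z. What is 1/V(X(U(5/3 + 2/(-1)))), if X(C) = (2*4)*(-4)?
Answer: 1/12288 ≈ 8.1380e-5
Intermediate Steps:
X(C) = -32 (X(C) = 8*(-4) = -32)
V(G) = 12*G**2 (V(G) = (-18*G*(-4)*G)/6 = (-18*(-4*G)*G)/6 = (-(-72)*G**2)/6 = (72*G**2)/6 = 12*G**2)
1/V(X(U(5/3 + 2/(-1)))) = 1/(12*(-32)**2) = 1/(12*1024) = 1/12288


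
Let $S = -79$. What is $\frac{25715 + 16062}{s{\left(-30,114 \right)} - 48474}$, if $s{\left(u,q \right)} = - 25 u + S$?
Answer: $- \frac{41777}{47803} \approx -0.87394$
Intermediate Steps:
$s{\left(u,q \right)} = -79 - 25 u$ ($s{\left(u,q \right)} = - 25 u - 79 = -79 - 25 u$)
$\frac{25715 + 16062}{s{\left(-30,114 \right)} - 48474} = \frac{25715 + 16062}{\left(-79 - -750\right) - 48474} = \frac{41777}{\left(-79 + 750\right) - 48474} = \frac{41777}{671 - 48474} = \frac{41777}{-47803} = 41777 \left(- \frac{1}{47803}\right) = - \frac{41777}{47803}$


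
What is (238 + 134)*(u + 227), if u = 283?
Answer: 189720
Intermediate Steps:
(238 + 134)*(u + 227) = (238 + 134)*(283 + 227) = 372*510 = 189720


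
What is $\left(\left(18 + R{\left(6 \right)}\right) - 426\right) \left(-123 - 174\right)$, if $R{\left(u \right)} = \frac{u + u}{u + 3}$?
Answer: $120780$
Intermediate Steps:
$R{\left(u \right)} = \frac{2 u}{3 + u}$
$\left(\left(18 + R{\left(6 \right)}\right) - 426\right) \left(-123 - 174\right) = \left(\left(18 + 2 \cdot 6 \frac{1}{3 + 6}\right) - 426\right) \left(-123 - 174\right) = \left(\left(18 + 2 \cdot 6 \cdot \frac{1}{9}\right) - 426\right) \left(-297\right) = \left(\left(18 + \frac{4}{3}\right) - 426\right) \left(-297\right) = \left(\frac{58}{3} - 426\right) \left(-297\right) = \left(- \frac{1220}{3}\right) \left(-297\right) = 120780$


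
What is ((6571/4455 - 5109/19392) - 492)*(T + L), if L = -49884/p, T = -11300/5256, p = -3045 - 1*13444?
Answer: -268054206357865111/623934125147520 ≈ -429.62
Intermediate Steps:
p = -16489 (p = -3045 - 13444 = -16489)
T = -2825/1314 (T = -11300*1/5256 = -2825/1314 ≈ -2.1499)
L = 49884/16489 (L = -49884/(-16489) = -49884*(-1/16489) = 49884/16489 ≈ 3.0253)
((6571/4455 - 5109/19392) - 492)*(T + L) = ((6571/4455 - 5109/19392) - 492)*(-2825/1314 + 49884/16489) = ((6571*(1/4455) - 5109*1/19392) - 492)*(18966151/21666546) = ((6571/4455 - 1703/6464) - 492)*(18966151/21666546) = (34888079/28797120 - 492)*(18966151/21666546) = -14133294961/28797120*18966151/21666546 = -268054206357865111/623934125147520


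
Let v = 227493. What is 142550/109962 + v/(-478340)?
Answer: 21585890867/26299611540 ≈ 0.82077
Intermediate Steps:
142550/109962 + v/(-478340) = 142550/109962 + 227493/(-478340) = 142550*(1/109962) + 227493*(-1/478340) = 71275/54981 - 227493/478340 = 21585890867/26299611540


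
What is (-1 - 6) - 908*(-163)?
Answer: 147997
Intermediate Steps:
(-1 - 6) - 908*(-163) = -7 + 148004 = 147997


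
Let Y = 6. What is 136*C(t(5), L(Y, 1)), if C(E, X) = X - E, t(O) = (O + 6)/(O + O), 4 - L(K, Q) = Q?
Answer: 1292/5 ≈ 258.40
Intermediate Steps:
L(K, Q) = 4 - Q
t(O) = (6 + O)/(2*O) (t(O) = (6 + O)/((2*O)) = (6 + O)*(1/(2*O)) = (6 + O)/(2*O))
136*C(t(5), L(Y, 1)) = 136*((4 - 1*1) - (6 + 5)/(2*5)) = 136*((4 - 1) - 11/(2*5)) = 136*(3 - 1*11/10) = 136*(3 - 11/10) = 136*(19/10) = 1292/5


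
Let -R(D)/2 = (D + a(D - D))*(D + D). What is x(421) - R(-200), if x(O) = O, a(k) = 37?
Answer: 130821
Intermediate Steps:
R(D) = -4*D*(37 + D) (R(D) = -2*(D + 37)*(D + D) = -2*(37 + D)*2*D = -4*D*(37 + D))
x(421) - R(-200) = 421 - (-4)*(-200)*(37 - 200) = 421 - (-4)*(-200)*(-163) = 421 - 1*(-130400) = 421 + 130400 = 130821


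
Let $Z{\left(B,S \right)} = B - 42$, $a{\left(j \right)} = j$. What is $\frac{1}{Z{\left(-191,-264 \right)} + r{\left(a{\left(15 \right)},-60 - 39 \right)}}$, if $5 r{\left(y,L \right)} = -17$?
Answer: $- \frac{5}{1182} \approx -0.0042301$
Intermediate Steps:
$r{\left(y,L \right)} = - \frac{17}{5}$ ($r{\left(y,L \right)} = \frac{1}{5} \left(-17\right) = - \frac{17}{5}$)
$Z{\left(B,S \right)} = -42 + B$
$\frac{1}{Z{\left(-191,-264 \right)} + r{\left(a{\left(15 \right)},-60 - 39 \right)}} = \frac{1}{\left(-42 - 191\right) - \frac{17}{5}} = \frac{1}{-233 - \frac{17}{5}} = \frac{1}{- \frac{1182}{5}} = - \frac{5}{1182}$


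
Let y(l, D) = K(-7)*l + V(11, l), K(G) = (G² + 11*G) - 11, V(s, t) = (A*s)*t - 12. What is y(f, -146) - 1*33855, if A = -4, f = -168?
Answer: -19923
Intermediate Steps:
V(s, t) = -12 - 4*s*t (V(s, t) = (-4*s)*t - 12 = -4*s*t - 12 = -12 - 4*s*t)
K(G) = -11 + G² + 11*G
y(l, D) = -12 - 83*l (y(l, D) = (-11 + (-7)² + 11*(-7))*l + (-12 - 4*11*l) = (-11 + 49 - 77)*l + (-12 - 44*l) = -39*l + (-12 - 44*l) = -12 - 83*l)
y(f, -146) - 1*33855 = (-12 - 83*(-168)) - 1*33855 = (-12 + 13944) - 33855 = 13932 - 33855 = -19923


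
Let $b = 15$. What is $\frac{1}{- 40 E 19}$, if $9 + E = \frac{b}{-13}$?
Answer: $\frac{13}{100320} \approx 0.00012959$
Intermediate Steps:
$E = - \frac{132}{13}$ ($E = -9 + \frac{15}{-13} = -9 + 15 \left(- \frac{1}{13}\right) = -9 - \frac{15}{13} = - \frac{132}{13} \approx -10.154$)
$\frac{1}{- 40 E 19} = \frac{1}{\left(-40\right) \left(- \frac{132}{13}\right) 19} = \frac{1}{\frac{5280}{13} \cdot 19} = \frac{1}{\frac{100320}{13}} = \frac{13}{100320}$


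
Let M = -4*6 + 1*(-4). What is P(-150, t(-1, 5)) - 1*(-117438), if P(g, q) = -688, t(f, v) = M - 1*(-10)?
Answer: 116750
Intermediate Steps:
M = -28 (M = -24 - 4 = -28)
t(f, v) = -18 (t(f, v) = -28 - 1*(-10) = -28 + 10 = -18)
P(-150, t(-1, 5)) - 1*(-117438) = -688 - 1*(-117438) = -688 + 117438 = 116750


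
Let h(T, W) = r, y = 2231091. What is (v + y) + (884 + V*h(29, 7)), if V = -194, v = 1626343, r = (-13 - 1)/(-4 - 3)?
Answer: 3857930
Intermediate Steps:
r = 2 (r = -14/(-7) = -14*(-⅐) = 2)
h(T, W) = 2
(v + y) + (884 + V*h(29, 7)) = (1626343 + 2231091) + (884 - 194*2) = 3857434 + (884 - 388) = 3857434 + 496 = 3857930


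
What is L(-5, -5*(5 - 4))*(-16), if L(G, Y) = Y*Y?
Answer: -400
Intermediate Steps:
L(G, Y) = Y²
L(-5, -5*(5 - 4))*(-16) = (-5*(5 - 4))²*(-16) = (-5*1)²*(-16) = (-5)²*(-16) = 25*(-16) = -400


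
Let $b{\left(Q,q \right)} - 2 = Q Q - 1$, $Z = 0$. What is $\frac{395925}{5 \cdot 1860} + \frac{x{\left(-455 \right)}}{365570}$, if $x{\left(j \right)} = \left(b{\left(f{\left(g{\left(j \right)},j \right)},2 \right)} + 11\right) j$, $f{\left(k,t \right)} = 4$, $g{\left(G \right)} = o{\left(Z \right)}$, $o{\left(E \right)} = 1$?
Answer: $\frac{192826427}{4533068} \approx 42.538$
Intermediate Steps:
$g{\left(G \right)} = 1$
$b{\left(Q,q \right)} = 1 + Q^{2}$ ($b{\left(Q,q \right)} = 2 + \left(Q Q - 1\right) = 2 + \left(Q^{2} - 1\right) = 2 + \left(-1 + Q^{2}\right) = 1 + Q^{2}$)
$x{\left(j \right)} = 28 j$ ($x{\left(j \right)} = \left(\left(1 + 4^{2}\right) + 11\right) j = \left(\left(1 + 16\right) + 11\right) j = \left(17 + 11\right) j = 28 j$)
$\frac{395925}{5 \cdot 1860} + \frac{x{\left(-455 \right)}}{365570} = \frac{395925}{5 \cdot 1860} + \frac{28 \left(-455\right)}{365570} = \frac{395925}{9300} - \frac{1274}{36557} = 395925 \cdot \frac{1}{9300} - \frac{1274}{36557} = \frac{5279}{124} - \frac{1274}{36557} = \frac{192826427}{4533068}$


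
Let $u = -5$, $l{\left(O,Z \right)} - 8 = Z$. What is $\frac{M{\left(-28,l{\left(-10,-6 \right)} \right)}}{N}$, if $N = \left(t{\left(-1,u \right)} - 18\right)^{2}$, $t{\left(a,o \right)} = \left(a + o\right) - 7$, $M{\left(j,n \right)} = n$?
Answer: $\frac{2}{961} \approx 0.0020812$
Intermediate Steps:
$l{\left(O,Z \right)} = 8 + Z$
$t{\left(a,o \right)} = -7 + a + o$
$N = 961$ ($N = \left(\left(-7 - 1 - 5\right) - 18\right)^{2} = \left(-13 - 18\right)^{2} = \left(-31\right)^{2} = 961$)
$\frac{M{\left(-28,l{\left(-10,-6 \right)} \right)}}{N} = \frac{8 - 6}{961} = 2 \cdot \frac{1}{961} = \frac{2}{961}$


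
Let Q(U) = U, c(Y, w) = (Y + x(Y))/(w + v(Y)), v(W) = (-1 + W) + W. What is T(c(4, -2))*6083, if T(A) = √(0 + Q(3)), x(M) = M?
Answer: 6083*√3 ≈ 10536.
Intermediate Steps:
v(W) = -1 + 2*W
c(Y, w) = 2*Y/(-1 + w + 2*Y) (c(Y, w) = (Y + Y)/(w + (-1 + 2*Y)) = (2*Y)/(-1 + w + 2*Y) = 2*Y/(-1 + w + 2*Y))
T(A) = √3 (T(A) = √(0 + 3) = √3)
T(c(4, -2))*6083 = √3*6083 = 6083*√3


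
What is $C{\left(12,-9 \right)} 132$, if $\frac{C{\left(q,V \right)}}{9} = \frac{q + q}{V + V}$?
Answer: $-1584$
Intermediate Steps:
$C{\left(q,V \right)} = \frac{9 q}{V}$ ($C{\left(q,V \right)} = 9 \frac{q + q}{V + V} = 9 \frac{2 q}{2 V} = 9 \cdot 2 q \frac{1}{2 V} = 9 \frac{q}{V} = \frac{9 q}{V}$)
$C{\left(12,-9 \right)} 132 = 9 \cdot 12 \frac{1}{-9} \cdot 132 = 9 \cdot 12 \left(- \frac{1}{9}\right) 132 = \left(-12\right) 132 = -1584$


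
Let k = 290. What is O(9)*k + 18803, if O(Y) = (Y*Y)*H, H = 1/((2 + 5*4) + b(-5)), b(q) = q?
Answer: 343141/17 ≈ 20185.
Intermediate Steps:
H = 1/17 (H = 1/((2 + 5*4) - 5) = 1/((2 + 20) - 5) = 1/(22 - 5) = 1/17 ≈ 0.058824)
O(Y) = Y**2/17 (O(Y) = (Y*Y)*(1/17) = Y**2*(1/17) = Y**2/17)
O(9)*k + 18803 = ((1/17)*9**2)*290 + 18803 = ((1/17)*81)*290 + 18803 = (81/17)*290 + 18803 = 23490/17 + 18803 = 343141/17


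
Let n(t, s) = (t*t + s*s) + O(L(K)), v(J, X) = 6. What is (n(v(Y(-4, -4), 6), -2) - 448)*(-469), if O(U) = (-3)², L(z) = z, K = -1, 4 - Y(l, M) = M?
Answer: 187131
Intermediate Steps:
Y(l, M) = 4 - M
O(U) = 9
n(t, s) = 9 + s² + t² (n(t, s) = (t*t + s*s) + 9 = (t² + s²) + 9 = (s² + t²) + 9 = 9 + s² + t²)
(n(v(Y(-4, -4), 6), -2) - 448)*(-469) = ((9 + (-2)² + 6²) - 448)*(-469) = ((9 + 4 + 36) - 448)*(-469) = (49 - 448)*(-469) = -399*(-469) = 187131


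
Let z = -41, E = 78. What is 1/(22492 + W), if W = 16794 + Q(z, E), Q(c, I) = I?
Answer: 1/39364 ≈ 2.5404e-5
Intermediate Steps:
W = 16872 (W = 16794 + 78 = 16872)
1/(22492 + W) = 1/(22492 + 16872) = 1/39364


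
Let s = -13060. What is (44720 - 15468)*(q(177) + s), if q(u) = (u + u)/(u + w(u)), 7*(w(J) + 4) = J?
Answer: -132546677026/347 ≈ -3.8198e+8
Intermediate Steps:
w(J) = -4 + J/7
q(u) = 2*u/(-4 + 8*u/7) (q(u) = (u + u)/(u + (-4 + u/7)) = (2*u)/(-4 + 8*u/7) = 2*u/(-4 + 8*u/7))
(44720 - 15468)*(q(177) + s) = (44720 - 15468)*((7/2)*177/(-7 + 2*177) - 13060) = 29252*((7/2)*177/(-7 + 354) - 13060) = 29252*((7/2)*177/347 - 13060) = 29252*((7/2)*177*(1/347) - 13060) = 29252*(1239/694 - 13060) = 29252*(-9062401/694) = -132546677026/347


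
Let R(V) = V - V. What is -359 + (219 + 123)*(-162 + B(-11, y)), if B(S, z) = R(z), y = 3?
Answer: -55763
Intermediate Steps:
R(V) = 0
B(S, z) = 0
-359 + (219 + 123)*(-162 + B(-11, y)) = -359 + (219 + 123)*(-162 + 0) = -359 + 342*(-162) = -359 - 55404 = -55763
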